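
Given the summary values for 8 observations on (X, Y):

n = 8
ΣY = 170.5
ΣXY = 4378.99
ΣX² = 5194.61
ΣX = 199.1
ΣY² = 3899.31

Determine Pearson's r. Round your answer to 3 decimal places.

0.538

r = (nΣXY − ΣXΣY) / √[(nΣX² − (ΣX)²)(nΣY² − (ΣY)²)]
Numerator: 8×4378.99 − 199.1×170.5 = 1085.37
Denominator: √[(41556.88 − 39640.81)(31194.48 − 29070.25)] = √[1916.07 × 2124.23] = 2017.4671
r = 1085.37 / 2017.4671 ≈ 0.538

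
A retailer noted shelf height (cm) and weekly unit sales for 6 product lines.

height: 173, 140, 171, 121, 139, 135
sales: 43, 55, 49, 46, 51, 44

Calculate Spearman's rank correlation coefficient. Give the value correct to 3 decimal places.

-0.086

Rank height: 6, 4, 5, 1, 3, 2
Rank sales: 1, 6, 4, 3, 5, 2
d = rank(height) − rank(sales): 5, -2, 1, -2, -2, 0; Σd² = 38
ρ = 1 − 6Σd² / [n(n²−1)] = 1 − 6×38 / (6×35) = 1 − 228/210 ≈ -0.086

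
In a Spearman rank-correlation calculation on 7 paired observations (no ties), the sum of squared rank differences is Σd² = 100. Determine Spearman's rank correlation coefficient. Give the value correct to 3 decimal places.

ρ = 1 − 6Σd² / [n(n²−1)] = 1 − 6×100 / (7×48)
  = 1 − 600/336 = 1 − 1.7857 ≈ -0.786

-0.786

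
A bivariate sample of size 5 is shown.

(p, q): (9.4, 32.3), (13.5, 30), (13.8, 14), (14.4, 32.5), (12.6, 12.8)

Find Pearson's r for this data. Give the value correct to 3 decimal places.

-0.228

n = 5, Σp = 63.7, Σq = 121.6, Σp² = 827.17, Σq² = 3359.38, Σpq = 1531.1
nΣpq − ΣpΣq = 7655.5 − 7745.92 = -90.42
nΣp² − (Σp)² = 4135.85 − 4057.69 = 78.16; nΣq² − (Σq)² = 16796.9 − 14786.56 = 2010.34
r = -90.42 / √(78.16 × 2010.34) = -90.42 / 396.3940 ≈ -0.228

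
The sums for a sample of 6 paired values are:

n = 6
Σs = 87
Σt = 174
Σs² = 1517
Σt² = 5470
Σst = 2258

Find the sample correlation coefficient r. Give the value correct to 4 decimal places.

r = (nΣst − ΣsΣt) / √[(nΣs² − (Σs)²)(nΣt² − (Σt)²)]
Numerator: 6×2258 − 87×174 = -1590
Denominator: √[(9102 − 7569)(32820 − 30276)] = √[1533 × 2544] = 1974.8296
r = -1590 / 1974.8296 ≈ -0.8051

-0.8051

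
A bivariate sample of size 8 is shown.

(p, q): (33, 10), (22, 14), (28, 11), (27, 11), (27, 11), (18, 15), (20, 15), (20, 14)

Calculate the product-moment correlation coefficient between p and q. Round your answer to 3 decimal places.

n = 8, Σp = 195, Σq = 101, Σp² = 4939, Σq² = 1305, Σpq = 2390
nΣpq − ΣpΣq = 19120 − 19695 = -575
nΣp² − (Σp)² = 39512 − 38025 = 1487; nΣq² − (Σq)² = 10440 − 10201 = 239
r = -575 / √(1487 × 239) = -575 / 596.1485 ≈ -0.965

-0.965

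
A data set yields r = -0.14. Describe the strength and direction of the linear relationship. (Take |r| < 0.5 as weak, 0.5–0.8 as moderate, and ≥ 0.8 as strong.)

r = -0.14 < 0 so the relationship is negative.
|r| = 0.14, which falls in the weak range.

weak negative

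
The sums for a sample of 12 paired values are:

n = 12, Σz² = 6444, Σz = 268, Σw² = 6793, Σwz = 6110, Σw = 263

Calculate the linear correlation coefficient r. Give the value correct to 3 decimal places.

0.344

r = (nΣwz − ΣwΣz) / √[(nΣw² − (Σw)²)(nΣz² − (Σz)²)]
Numerator: 12×6110 − 263×268 = 2836
Denominator: √[(81516 − 69169)(77328 − 71824)] = √[12347 × 5504] = 8243.6574
r = 2836 / 8243.6574 ≈ 0.344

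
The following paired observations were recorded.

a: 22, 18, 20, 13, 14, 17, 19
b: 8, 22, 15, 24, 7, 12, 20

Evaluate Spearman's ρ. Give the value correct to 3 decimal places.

-0.250

Rank a: 7, 4, 6, 1, 2, 3, 5
Rank b: 2, 6, 4, 7, 1, 3, 5
d = rank(a) − rank(b): 5, -2, 2, -6, 1, 0, 0; Σd² = 70
ρ = 1 − 6Σd² / [n(n²−1)] = 1 − 6×70 / (7×48) = 1 − 420/336 ≈ -0.250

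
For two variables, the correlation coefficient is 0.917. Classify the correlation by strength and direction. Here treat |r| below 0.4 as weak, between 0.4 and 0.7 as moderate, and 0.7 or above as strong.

r = 0.917 > 0 so the relationship is positive.
|r| = 0.917, which falls in the strong range.

strong positive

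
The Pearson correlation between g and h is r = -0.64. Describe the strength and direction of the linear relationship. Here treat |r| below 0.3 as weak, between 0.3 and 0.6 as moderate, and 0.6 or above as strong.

r = -0.64 < 0 so the relationship is negative.
|r| = 0.64, which falls in the strong range.

strong negative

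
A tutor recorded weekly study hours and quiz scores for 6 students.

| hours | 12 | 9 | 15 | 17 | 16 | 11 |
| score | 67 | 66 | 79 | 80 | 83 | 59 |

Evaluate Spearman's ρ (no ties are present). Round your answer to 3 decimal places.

0.886

Rank hours: 3, 1, 4, 6, 5, 2
Rank score: 3, 2, 4, 5, 6, 1
d = rank(hours) − rank(score): 0, -1, 0, 1, -1, 1; Σd² = 4
ρ = 1 − 6Σd² / [n(n²−1)] = 1 − 6×4 / (6×35) = 1 − 24/210 ≈ 0.886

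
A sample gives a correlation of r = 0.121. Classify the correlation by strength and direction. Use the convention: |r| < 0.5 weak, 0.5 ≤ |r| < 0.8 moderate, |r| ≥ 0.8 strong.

r = 0.121 > 0 so the relationship is positive.
|r| = 0.121, which falls in the weak range.

weak positive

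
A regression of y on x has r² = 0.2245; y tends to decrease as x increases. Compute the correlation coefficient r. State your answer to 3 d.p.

-0.474

|r| = √0.2245 = 0.474
The association is negative, so r = −0.474.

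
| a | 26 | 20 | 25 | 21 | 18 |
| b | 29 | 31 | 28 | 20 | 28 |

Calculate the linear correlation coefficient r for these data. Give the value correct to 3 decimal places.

0.105

n = 5, Σa = 110, Σb = 136, Σa² = 2466, Σb² = 3770, Σab = 2998
nΣab − ΣaΣb = 14990 − 14960 = 30
nΣa² − (Σa)² = 12330 − 12100 = 230; nΣb² − (Σb)² = 18850 − 18496 = 354
r = 30 / √(230 × 354) = 30 / 285.3419 ≈ 0.105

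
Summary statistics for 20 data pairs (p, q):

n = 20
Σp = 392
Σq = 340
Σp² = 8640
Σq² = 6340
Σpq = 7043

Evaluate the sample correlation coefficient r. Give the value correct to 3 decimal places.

0.518

r = (nΣpq − ΣpΣq) / √[(nΣp² − (Σp)²)(nΣq² − (Σq)²)]
Numerator: 20×7043 − 392×340 = 7580
Denominator: √[(172800 − 153664)(126800 − 115600)] = √[19136 × 11200] = 14639.7814
r = 7580 / 14639.7814 ≈ 0.518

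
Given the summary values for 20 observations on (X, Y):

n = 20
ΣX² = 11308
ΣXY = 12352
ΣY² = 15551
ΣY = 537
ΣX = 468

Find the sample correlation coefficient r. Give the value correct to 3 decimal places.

r = (nΣXY − ΣXΣY) / √[(nΣX² − (ΣX)²)(nΣY² − (ΣY)²)]
Numerator: 20×12352 − 468×537 = -4276
Denominator: √[(226160 − 219024)(311020 − 288369)] = √[7136 × 22651] = 12713.6752
r = -4276 / 12713.6752 ≈ -0.336

-0.336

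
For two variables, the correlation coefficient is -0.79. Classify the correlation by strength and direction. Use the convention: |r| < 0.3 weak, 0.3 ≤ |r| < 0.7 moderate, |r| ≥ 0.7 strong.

r = -0.79 < 0 so the relationship is negative.
|r| = 0.79, which falls in the strong range.

strong negative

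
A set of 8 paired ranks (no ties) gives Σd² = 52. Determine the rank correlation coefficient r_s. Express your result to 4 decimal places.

ρ = 1 − 6Σd² / [n(n²−1)] = 1 − 6×52 / (8×63)
  = 1 − 312/504 = 1 − 0.61905 ≈ 0.3810

0.3810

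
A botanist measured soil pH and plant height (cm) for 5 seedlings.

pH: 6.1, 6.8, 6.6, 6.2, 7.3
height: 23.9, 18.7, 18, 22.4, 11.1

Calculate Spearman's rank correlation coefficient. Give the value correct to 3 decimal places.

-0.900

Rank pH: 1, 4, 3, 2, 5
Rank height: 5, 3, 2, 4, 1
d = rank(pH) − rank(height): -4, 1, 1, -2, 4; Σd² = 38
ρ = 1 − 6Σd² / [n(n²−1)] = 1 − 6×38 / (5×24) = 1 − 228/120 ≈ -0.900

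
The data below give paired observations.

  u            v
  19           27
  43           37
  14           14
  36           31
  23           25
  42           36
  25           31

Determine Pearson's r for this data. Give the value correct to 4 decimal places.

0.8886

n = 7, Σu = 202, Σv = 201, Σu² = 6620, Σv² = 6137, Σuv = 6278
nΣuv − ΣuΣv = 43946 − 40602 = 3344
nΣu² − (Σu)² = 46340 − 40804 = 5536; nΣv² − (Σv)² = 42959 − 40401 = 2558
r = 3344 / √(5536 × 2558) = 3344 / 3763.1221 ≈ 0.8886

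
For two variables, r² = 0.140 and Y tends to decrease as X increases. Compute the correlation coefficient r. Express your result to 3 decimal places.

|r| = √0.140 = 0.374
The association is negative, so r = −0.374.

-0.374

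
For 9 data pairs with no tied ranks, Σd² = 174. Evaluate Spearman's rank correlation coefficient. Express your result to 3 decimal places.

-0.450

ρ = 1 − 6Σd² / [n(n²−1)] = 1 − 6×174 / (9×80)
  = 1 − 1044/720 = 1 − 1.4500 ≈ -0.450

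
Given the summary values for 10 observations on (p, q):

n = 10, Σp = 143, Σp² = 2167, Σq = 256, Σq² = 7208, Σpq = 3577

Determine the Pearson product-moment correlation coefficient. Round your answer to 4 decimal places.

r = (nΣpq − ΣpΣq) / √[(nΣp² − (Σp)²)(nΣq² − (Σq)²)]
Numerator: 10×3577 − 143×256 = -838
Denominator: √[(21670 − 20449)(72080 − 65536)] = √[1221 × 6544] = 2826.6984
r = -838 / 2826.6984 ≈ -0.2965

-0.2965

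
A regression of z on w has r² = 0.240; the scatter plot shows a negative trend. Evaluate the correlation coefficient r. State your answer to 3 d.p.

|r| = √0.240 = 0.490
The association is negative, so r = −0.490.

-0.490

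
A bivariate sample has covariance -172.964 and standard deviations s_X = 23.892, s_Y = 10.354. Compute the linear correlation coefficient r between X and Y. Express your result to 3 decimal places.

r = Cov(X,Y) / (s_X · s_Y) = -172.964 / (23.892 × 10.354)
  = -172.964 / 247.3778 ≈ -0.699

-0.699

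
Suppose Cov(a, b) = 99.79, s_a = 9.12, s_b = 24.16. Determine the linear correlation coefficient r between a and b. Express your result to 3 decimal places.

0.453

r = Cov(a,b) / (s_a · s_b) = 99.79 / (9.12 × 24.16)
  = 99.79 / 220.3392 ≈ 0.453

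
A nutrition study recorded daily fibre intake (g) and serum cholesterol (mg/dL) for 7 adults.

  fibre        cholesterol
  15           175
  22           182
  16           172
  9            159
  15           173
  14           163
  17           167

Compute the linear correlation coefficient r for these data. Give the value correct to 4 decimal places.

n = 7, Σx = 108, Σy = 1191, Σx² = 1756, Σy² = 203001, Σxy = 18528
nΣxy − ΣxΣy = 129696 − 128628 = 1068
nΣx² − (Σx)² = 12292 − 11664 = 628; nΣy² − (Σy)² = 1421007 − 1418481 = 2526
r = 1068 / √(628 × 2526) = 1068 / 1259.4951 ≈ 0.8480

0.8480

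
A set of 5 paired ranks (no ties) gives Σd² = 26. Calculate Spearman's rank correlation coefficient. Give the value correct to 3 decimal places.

-0.300

ρ = 1 − 6Σd² / [n(n²−1)] = 1 − 6×26 / (5×24)
  = 1 − 156/120 = 1 − 1.3000 ≈ -0.300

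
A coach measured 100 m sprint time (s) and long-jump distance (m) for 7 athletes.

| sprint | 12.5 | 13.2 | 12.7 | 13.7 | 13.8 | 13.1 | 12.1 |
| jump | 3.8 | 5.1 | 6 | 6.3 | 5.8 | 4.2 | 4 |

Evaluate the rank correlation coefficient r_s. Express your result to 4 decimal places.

Rank sprint: 2, 5, 3, 6, 7, 4, 1
Rank jump: 1, 4, 6, 7, 5, 3, 2
d = rank(sprint) − rank(jump): 1, 1, -3, -1, 2, 1, -1; Σd² = 18
ρ = 1 − 6Σd² / [n(n²−1)] = 1 − 6×18 / (7×48) = 1 − 108/336 ≈ 0.6786

0.6786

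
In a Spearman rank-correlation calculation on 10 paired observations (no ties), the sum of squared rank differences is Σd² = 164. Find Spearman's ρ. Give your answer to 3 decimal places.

ρ = 1 − 6Σd² / [n(n²−1)] = 1 − 6×164 / (10×99)
  = 1 − 984/990 = 1 − 0.9939 ≈ 0.006

0.006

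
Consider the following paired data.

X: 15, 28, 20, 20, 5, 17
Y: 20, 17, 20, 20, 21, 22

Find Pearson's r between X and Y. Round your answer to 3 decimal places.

n = 6, ΣX = 105, ΣY = 120, ΣX² = 2123, ΣY² = 2414, ΣXY = 2055
nΣXY − ΣXΣY = 12330 − 12600 = -270
nΣX² − (ΣX)² = 12738 − 11025 = 1713; nΣY² − (ΣY)² = 14484 − 14400 = 84
r = -270 / √(1713 × 84) = -270 / 379.3310 ≈ -0.712

-0.712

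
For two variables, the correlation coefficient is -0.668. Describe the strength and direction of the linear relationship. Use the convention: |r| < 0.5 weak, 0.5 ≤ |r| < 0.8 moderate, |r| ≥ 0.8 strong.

moderate negative

r = -0.668 < 0 so the relationship is negative.
|r| = 0.668, which falls in the moderate range.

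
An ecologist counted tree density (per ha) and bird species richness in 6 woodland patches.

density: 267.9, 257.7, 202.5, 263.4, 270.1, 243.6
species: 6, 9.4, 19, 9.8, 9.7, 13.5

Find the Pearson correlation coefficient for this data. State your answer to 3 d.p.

n = 6, Σx = 1505.2, Σy = 67.4, Σx² = 380860.48, Σy² = 857.74, Σxy = 16367.17
nΣxy − ΣxΣy = 98203.02 − 101450.48 = -3247.46
nΣx² − (Σx)² = 2285162.88 − 2265627.04 = 19535.84; nΣy² − (Σy)² = 5146.44 − 4542.76 = 603.68
r = -3247.46 / √(19535.84 × 603.68) = -3247.46 / 3434.1514 ≈ -0.946

-0.946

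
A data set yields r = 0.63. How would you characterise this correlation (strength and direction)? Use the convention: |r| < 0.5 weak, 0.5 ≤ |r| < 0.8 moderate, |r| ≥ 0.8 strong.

r = 0.63 > 0 so the relationship is positive.
|r| = 0.63, which falls in the moderate range.

moderate positive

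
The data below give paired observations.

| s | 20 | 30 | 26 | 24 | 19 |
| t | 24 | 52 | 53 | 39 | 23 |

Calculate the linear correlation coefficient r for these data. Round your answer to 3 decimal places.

0.940

n = 5, Σs = 119, Σt = 191, Σs² = 2913, Σt² = 8139, Σst = 4791
nΣst − ΣsΣt = 23955 − 22729 = 1226
nΣs² − (Σs)² = 14565 − 14161 = 404; nΣt² − (Σt)² = 40695 − 36481 = 4214
r = 1226 / √(404 × 4214) = 1226 / 1304.7820 ≈ 0.940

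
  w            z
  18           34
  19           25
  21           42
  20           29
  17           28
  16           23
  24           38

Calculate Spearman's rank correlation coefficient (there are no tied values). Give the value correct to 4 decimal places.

Rank w: 3, 4, 6, 5, 2, 1, 7
Rank z: 5, 2, 7, 4, 3, 1, 6
d = rank(w) − rank(z): -2, 2, -1, 1, -1, 0, 1; Σd² = 12
ρ = 1 − 6Σd² / [n(n²−1)] = 1 − 6×12 / (7×48) = 1 − 72/336 ≈ 0.7857

0.7857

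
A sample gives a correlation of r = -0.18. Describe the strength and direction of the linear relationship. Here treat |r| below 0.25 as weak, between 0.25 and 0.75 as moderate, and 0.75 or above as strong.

r = -0.18 < 0 so the relationship is negative.
|r| = 0.18, which falls in the weak range.

weak negative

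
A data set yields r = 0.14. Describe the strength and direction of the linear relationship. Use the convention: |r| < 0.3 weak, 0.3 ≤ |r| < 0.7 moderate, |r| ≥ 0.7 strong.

weak positive

r = 0.14 > 0 so the relationship is positive.
|r| = 0.14, which falls in the weak range.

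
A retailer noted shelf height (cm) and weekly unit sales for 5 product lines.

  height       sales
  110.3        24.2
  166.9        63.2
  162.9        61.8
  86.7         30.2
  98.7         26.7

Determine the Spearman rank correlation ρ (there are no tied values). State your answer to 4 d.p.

0.6000

Rank height: 3, 5, 4, 1, 2
Rank sales: 1, 5, 4, 3, 2
d = rank(height) − rank(sales): 2, 0, 0, -2, 0; Σd² = 8
ρ = 1 − 6Σd² / [n(n²−1)] = 1 − 6×8 / (5×24) = 1 − 48/120 ≈ 0.6000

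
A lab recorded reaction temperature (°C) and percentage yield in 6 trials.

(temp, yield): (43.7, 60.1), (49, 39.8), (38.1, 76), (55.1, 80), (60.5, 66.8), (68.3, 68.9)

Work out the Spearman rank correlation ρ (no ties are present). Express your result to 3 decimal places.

Rank temp: 2, 3, 1, 4, 5, 6
Rank yield: 2, 1, 5, 6, 3, 4
d = rank(temp) − rank(yield): 0, 2, -4, -2, 2, 2; Σd² = 32
ρ = 1 − 6Σd² / [n(n²−1)] = 1 − 6×32 / (6×35) = 1 − 192/210 ≈ 0.086

0.086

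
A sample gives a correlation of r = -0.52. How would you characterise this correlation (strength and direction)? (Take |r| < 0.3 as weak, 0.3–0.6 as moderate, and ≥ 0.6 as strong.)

moderate negative

r = -0.52 < 0 so the relationship is negative.
|r| = 0.52, which falls in the moderate range.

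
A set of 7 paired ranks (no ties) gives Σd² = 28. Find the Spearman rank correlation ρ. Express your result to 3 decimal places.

ρ = 1 − 6Σd² / [n(n²−1)] = 1 − 6×28 / (7×48)
  = 1 − 168/336 = 1 − 0.5000 ≈ 0.500

0.500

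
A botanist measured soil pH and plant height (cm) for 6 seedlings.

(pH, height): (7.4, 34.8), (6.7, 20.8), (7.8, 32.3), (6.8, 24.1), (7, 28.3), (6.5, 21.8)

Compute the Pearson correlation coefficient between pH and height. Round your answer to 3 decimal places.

n = 6, Σx = 42.2, Σy = 162.1, Σx² = 297.98, Σy² = 4543.91, Σxy = 1152.5
nΣxy − ΣxΣy = 6915 − 6840.62 = 74.38
nΣx² − (Σx)² = 1787.88 − 1780.84 = 7.04; nΣy² − (Σy)² = 27263.46 − 26276.41 = 987.05
r = 74.38 / √(7.04 × 987.05) = 74.38 / 83.3597 ≈ 0.892

0.892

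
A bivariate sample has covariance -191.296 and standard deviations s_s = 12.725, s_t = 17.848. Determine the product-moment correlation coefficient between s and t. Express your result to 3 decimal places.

-0.842

r = Cov(s,t) / (s_s · s_t) = -191.296 / (12.725 × 17.848)
  = -191.296 / 227.1158 ≈ -0.842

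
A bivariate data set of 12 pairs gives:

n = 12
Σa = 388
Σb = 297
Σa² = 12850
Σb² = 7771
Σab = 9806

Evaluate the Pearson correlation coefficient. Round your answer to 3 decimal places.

0.567

r = (nΣab − ΣaΣb) / √[(nΣa² − (Σa)²)(nΣb² − (Σb)²)]
Numerator: 12×9806 − 388×297 = 2436
Denominator: √[(154200 − 150544)(93252 − 88209)] = √[3656 × 5043] = 4293.8570
r = 2436 / 4293.8570 ≈ 0.567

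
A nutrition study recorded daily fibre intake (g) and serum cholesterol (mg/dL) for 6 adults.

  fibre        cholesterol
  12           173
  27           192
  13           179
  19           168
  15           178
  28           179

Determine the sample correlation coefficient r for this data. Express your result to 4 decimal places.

n = 6, Σx = 114, Σy = 1069, Σx² = 2412, Σy² = 190783, Σxy = 20461
nΣxy − ΣxΣy = 122766 − 121866 = 900
nΣx² − (Σx)² = 14472 − 12996 = 1476; nΣy² − (Σy)² = 1144698 − 1142761 = 1937
r = 900 / √(1476 × 1937) = 900 / 1690.8613 ≈ 0.5323

0.5323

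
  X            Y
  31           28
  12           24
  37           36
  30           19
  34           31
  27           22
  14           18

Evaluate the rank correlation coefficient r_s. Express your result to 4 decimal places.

0.7500

Rank X: 5, 1, 7, 4, 6, 3, 2
Rank Y: 5, 4, 7, 2, 6, 3, 1
d = rank(X) − rank(Y): 0, -3, 0, 2, 0, 0, 1; Σd² = 14
ρ = 1 − 6Σd² / [n(n²−1)] = 1 − 6×14 / (7×48) = 1 − 84/336 ≈ 0.7500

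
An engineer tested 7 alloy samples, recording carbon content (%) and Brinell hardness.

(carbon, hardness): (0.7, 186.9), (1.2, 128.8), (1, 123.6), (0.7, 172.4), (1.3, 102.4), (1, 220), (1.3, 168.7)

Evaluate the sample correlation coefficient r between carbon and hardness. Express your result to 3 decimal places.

-0.510

n = 7, Σx = 7.2, Σy = 1102.8, Σx² = 7.8, Σy² = 183865.22, Σxy = 1102.1
nΣxy − ΣxΣy = 7714.7 − 7940.16 = -225.46
nΣx² − (Σx)² = 54.6 − 51.84 = 2.76; nΣy² − (Σy)² = 1287056.54 − 1216167.84 = 70888.7
r = -225.46 / √(2.76 × 70888.7) = -225.46 / 442.3266 ≈ -0.510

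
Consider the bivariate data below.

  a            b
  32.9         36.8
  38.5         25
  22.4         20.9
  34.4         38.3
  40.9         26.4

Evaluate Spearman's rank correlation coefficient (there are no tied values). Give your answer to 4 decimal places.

Rank a: 2, 4, 1, 3, 5
Rank b: 4, 2, 1, 5, 3
d = rank(a) − rank(b): -2, 2, 0, -2, 2; Σd² = 16
ρ = 1 − 6Σd² / [n(n²−1)] = 1 − 6×16 / (5×24) = 1 − 96/120 ≈ 0.2000

0.2000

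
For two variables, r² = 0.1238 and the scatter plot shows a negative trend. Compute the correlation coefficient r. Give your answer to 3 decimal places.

-0.352

|r| = √0.1238 = 0.352
The association is negative, so r = −0.352.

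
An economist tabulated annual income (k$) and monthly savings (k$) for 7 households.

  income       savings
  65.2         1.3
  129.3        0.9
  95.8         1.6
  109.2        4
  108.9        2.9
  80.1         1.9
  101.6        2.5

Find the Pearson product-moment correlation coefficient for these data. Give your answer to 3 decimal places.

n = 7, Σx = 690.1, Σy = 15.1, Σx² = 70669.59, Σy² = 39.33, Σxy = 1513.21
nΣxy − ΣxΣy = 10592.47 − 10420.51 = 171.96
nΣx² − (Σx)² = 494687.13 − 476238.01 = 18449.12; nΣy² − (Σy)² = 275.31 − 228.01 = 47.3
r = 171.96 / √(18449.12 × 47.3) = 171.96 / 934.1538 ≈ 0.184

0.184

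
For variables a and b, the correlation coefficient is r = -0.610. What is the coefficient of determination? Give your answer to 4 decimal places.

0.3721

r² = (-0.610)² = 0.3721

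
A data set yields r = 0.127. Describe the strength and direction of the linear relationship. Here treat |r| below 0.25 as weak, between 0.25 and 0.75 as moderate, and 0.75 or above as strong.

r = 0.127 > 0 so the relationship is positive.
|r| = 0.127, which falls in the weak range.

weak positive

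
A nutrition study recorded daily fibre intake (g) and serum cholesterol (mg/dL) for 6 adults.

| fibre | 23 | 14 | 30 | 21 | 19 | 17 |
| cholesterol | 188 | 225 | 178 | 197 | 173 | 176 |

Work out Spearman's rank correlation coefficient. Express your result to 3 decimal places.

Rank fibre: 5, 1, 6, 4, 3, 2
Rank cholesterol: 4, 6, 3, 5, 1, 2
d = rank(fibre) − rank(cholesterol): 1, -5, 3, -1, 2, 0; Σd² = 40
ρ = 1 − 6Σd² / [n(n²−1)] = 1 − 6×40 / (6×35) = 1 − 240/210 ≈ -0.143

-0.143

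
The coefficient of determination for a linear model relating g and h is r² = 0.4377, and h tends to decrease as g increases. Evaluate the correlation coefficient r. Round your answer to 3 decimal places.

|r| = √0.4377 = 0.662
The association is negative, so r = −0.662.

-0.662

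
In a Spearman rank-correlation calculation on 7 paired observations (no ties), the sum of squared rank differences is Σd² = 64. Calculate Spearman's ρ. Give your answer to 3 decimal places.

ρ = 1 − 6Σd² / [n(n²−1)] = 1 − 6×64 / (7×48)
  = 1 − 384/336 = 1 − 1.1429 ≈ -0.143

-0.143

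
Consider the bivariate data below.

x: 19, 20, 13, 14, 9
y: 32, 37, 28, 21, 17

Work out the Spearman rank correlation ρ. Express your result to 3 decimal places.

0.900

Rank x: 4, 5, 2, 3, 1
Rank y: 4, 5, 3, 2, 1
d = rank(x) − rank(y): 0, 0, -1, 1, 0; Σd² = 2
ρ = 1 − 6Σd² / [n(n²−1)] = 1 − 6×2 / (5×24) = 1 − 12/120 ≈ 0.900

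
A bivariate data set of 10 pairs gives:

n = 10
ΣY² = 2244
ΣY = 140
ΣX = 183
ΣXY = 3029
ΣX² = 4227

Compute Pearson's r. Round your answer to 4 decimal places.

0.9352

r = (nΣXY − ΣXΣY) / √[(nΣX² − (ΣX)²)(nΣY² − (ΣY)²)]
Numerator: 10×3029 − 183×140 = 4670
Denominator: √[(42270 − 33489)(22440 − 19600)] = √[8781 × 2840] = 4993.8002
r = 4670 / 4993.8002 ≈ 0.9352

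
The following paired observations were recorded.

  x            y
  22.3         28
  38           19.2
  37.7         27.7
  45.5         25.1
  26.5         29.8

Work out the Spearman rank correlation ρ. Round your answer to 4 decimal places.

Rank x: 1, 4, 3, 5, 2
Rank y: 4, 1, 3, 2, 5
d = rank(x) − rank(y): -3, 3, 0, 3, -3; Σd² = 36
ρ = 1 − 6Σd² / [n(n²−1)] = 1 − 6×36 / (5×24) = 1 − 216/120 ≈ -0.8000

-0.8000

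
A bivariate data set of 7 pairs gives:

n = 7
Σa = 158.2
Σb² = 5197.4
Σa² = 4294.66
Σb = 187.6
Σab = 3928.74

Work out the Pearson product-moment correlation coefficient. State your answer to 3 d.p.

r = (nΣab − ΣaΣb) / √[(nΣa² − (Σa)²)(nΣb² − (Σb)²)]
Numerator: 7×3928.74 − 158.2×187.6 = -2177.14
Denominator: √[(30062.62 − 25027.24)(36381.8 − 35193.76)] = √[5035.38 × 1188.04] = 2445.8604
r = -2177.14 / 2445.8604 ≈ -0.890

-0.890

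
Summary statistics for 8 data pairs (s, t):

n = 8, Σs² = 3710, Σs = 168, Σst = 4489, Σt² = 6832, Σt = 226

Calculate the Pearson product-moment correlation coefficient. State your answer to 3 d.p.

r = (nΣst − ΣsΣt) / √[(nΣs² − (Σs)²)(nΣt² − (Σt)²)]
Numerator: 8×4489 − 168×226 = -2056
Denominator: √[(29680 − 28224)(54656 − 51076)] = √[1456 × 3580] = 2283.0856
r = -2056 / 2283.0856 ≈ -0.901

-0.901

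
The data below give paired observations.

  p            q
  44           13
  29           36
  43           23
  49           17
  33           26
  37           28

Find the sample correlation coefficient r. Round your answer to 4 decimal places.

n = 6, Σp = 235, Σq = 143, Σp² = 9485, Σq² = 3743, Σpq = 5332
nΣpq − ΣpΣq = 31992 − 33605 = -1613
nΣp² − (Σp)² = 56910 − 55225 = 1685; nΣq² − (Σq)² = 22458 − 20449 = 2009
r = -1613 / √(1685 × 2009) = -1613 / 1839.8818 ≈ -0.8767

-0.8767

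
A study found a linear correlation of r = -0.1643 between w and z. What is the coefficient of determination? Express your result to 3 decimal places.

0.027

r² = (-0.1643)² = 0.027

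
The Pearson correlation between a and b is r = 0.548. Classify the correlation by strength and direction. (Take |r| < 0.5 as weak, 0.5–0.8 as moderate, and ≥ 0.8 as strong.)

moderate positive

r = 0.548 > 0 so the relationship is positive.
|r| = 0.548, which falls in the moderate range.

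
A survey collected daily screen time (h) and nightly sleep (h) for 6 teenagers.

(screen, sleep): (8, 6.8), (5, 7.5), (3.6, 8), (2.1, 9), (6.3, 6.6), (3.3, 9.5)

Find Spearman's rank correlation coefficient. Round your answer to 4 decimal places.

-0.8857

Rank screen: 6, 4, 3, 1, 5, 2
Rank sleep: 2, 3, 4, 5, 1, 6
d = rank(screen) − rank(sleep): 4, 1, -1, -4, 4, -4; Σd² = 66
ρ = 1 − 6Σd² / [n(n²−1)] = 1 − 6×66 / (6×35) = 1 − 396/210 ≈ -0.8857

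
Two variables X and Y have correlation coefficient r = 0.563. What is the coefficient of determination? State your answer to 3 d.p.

r² = (0.563)² = 0.317

0.317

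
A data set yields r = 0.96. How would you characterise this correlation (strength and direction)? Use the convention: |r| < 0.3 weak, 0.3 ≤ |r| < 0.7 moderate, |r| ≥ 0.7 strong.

r = 0.96 > 0 so the relationship is positive.
|r| = 0.96, which falls in the strong range.

strong positive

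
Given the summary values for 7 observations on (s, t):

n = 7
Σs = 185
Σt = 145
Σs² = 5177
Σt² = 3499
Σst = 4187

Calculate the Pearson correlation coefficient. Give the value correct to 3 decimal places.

r = (nΣst − ΣsΣt) / √[(nΣs² − (Σs)²)(nΣt² − (Σt)²)]
Numerator: 7×4187 − 185×145 = 2484
Denominator: √[(36239 − 34225)(24493 − 21025)] = √[2014 × 3468] = 2642.8303
r = 2484 / 2642.8303 ≈ 0.940

0.940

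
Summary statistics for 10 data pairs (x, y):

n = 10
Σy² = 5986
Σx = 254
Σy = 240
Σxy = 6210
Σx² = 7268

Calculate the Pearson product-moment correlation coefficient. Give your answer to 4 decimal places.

0.2654

r = (nΣxy − ΣxΣy) / √[(nΣx² − (Σx)²)(nΣy² − (Σy)²)]
Numerator: 10×6210 − 254×240 = 1140
Denominator: √[(72680 − 64516)(59860 − 57600)] = √[8164 × 2260] = 4295.4208
r = 1140 / 4295.4208 ≈ 0.2654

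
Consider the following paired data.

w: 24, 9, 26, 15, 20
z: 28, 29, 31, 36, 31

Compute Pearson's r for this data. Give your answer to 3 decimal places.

-0.176

n = 5, Σw = 94, Σz = 155, Σw² = 1958, Σz² = 4843, Σwz = 2899
nΣwz − ΣwΣz = 14495 − 14570 = -75
nΣw² − (Σw)² = 9790 − 8836 = 954; nΣz² − (Σz)² = 24215 − 24025 = 190
r = -75 / √(954 × 190) = -75 / 425.7464 ≈ -0.176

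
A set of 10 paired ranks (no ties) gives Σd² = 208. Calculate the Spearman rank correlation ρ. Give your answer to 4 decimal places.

-0.2606

ρ = 1 − 6Σd² / [n(n²−1)] = 1 − 6×208 / (10×99)
  = 1 − 1248/990 = 1 − 1.26061 ≈ -0.2606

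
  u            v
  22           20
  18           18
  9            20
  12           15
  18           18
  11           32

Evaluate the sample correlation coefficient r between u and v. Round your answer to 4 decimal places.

-0.3002

n = 6, Σu = 90, Σv = 123, Σu² = 1478, Σv² = 2697, Σuv = 1800
nΣuv − ΣuΣv = 10800 − 11070 = -270
nΣu² − (Σu)² = 8868 − 8100 = 768; nΣv² − (Σv)² = 16182 − 15129 = 1053
r = -270 / √(768 × 1053) = -270 / 899.2797 ≈ -0.3002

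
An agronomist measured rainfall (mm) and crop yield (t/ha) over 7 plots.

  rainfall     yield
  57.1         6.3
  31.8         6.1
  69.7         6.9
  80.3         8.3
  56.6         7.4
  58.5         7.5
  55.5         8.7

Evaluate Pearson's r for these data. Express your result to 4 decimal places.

0.5373

n = 7, Σx = 409.5, Σy = 51.2, Σx² = 25283.89, Σy² = 380.1, Σxy = 3041.57
nΣxy − ΣxΣy = 21290.99 − 20966.4 = 324.59
nΣx² − (Σx)² = 176987.23 − 167690.25 = 9296.98; nΣy² − (Σy)² = 2660.7 − 2621.44 = 39.26
r = 324.59 / √(9296.98 × 39.26) = 324.59 / 604.1518 ≈ 0.5373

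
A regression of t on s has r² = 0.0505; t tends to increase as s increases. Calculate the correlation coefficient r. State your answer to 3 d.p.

|r| = √0.0505 = 0.225
The association is positive, so r = 0.225.

0.225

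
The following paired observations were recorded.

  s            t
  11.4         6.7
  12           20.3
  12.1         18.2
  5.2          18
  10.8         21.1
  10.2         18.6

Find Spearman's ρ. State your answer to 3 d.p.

Rank s: 4, 5, 6, 1, 3, 2
Rank t: 1, 5, 3, 2, 6, 4
d = rank(s) − rank(t): 3, 0, 3, -1, -3, -2; Σd² = 32
ρ = 1 − 6Σd² / [n(n²−1)] = 1 − 6×32 / (6×35) = 1 − 192/210 ≈ 0.086

0.086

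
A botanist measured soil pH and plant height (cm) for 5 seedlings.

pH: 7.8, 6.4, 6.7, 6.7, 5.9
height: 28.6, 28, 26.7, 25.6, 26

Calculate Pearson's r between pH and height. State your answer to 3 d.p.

n = 5, Σx = 33.5, Σy = 134.9, Σx² = 226.39, Σy² = 3646.21, Σxy = 906.09
nΣxy − ΣxΣy = 4530.45 − 4519.15 = 11.3
nΣx² − (Σx)² = 1131.95 − 1122.25 = 9.7; nΣy² − (Σy)² = 18231.05 − 18198.01 = 33.04
r = 11.3 / √(9.7 × 33.04) = 11.3 / 17.9022 ≈ 0.631

0.631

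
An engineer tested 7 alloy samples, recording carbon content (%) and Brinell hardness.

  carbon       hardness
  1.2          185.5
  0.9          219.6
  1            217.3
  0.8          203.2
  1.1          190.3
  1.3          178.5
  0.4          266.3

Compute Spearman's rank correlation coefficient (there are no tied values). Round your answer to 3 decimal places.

-0.893

Rank carbon: 6, 3, 4, 2, 5, 7, 1
Rank hardness: 2, 6, 5, 4, 3, 1, 7
d = rank(carbon) − rank(hardness): 4, -3, -1, -2, 2, 6, -6; Σd² = 106
ρ = 1 − 6Σd² / [n(n²−1)] = 1 − 6×106 / (7×48) = 1 − 636/336 ≈ -0.893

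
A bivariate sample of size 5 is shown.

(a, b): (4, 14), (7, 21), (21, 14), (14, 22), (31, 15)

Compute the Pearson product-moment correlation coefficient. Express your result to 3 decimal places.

n = 5, Σa = 77, Σb = 86, Σa² = 1663, Σb² = 1542, Σab = 1270
nΣab − ΣaΣb = 6350 − 6622 = -272
nΣa² − (Σa)² = 8315 − 5929 = 2386; nΣb² − (Σb)² = 7710 − 7396 = 314
r = -272 / √(2386 × 314) = -272 / 865.5657 ≈ -0.314

-0.314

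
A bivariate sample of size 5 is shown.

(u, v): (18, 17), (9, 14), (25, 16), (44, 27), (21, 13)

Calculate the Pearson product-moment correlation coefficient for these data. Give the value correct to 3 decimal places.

0.889

n = 5, Σu = 117, Σv = 87, Σu² = 3407, Σv² = 1639, Σuv = 2293
nΣuv − ΣuΣv = 11465 − 10179 = 1286
nΣu² − (Σu)² = 17035 − 13689 = 3346; nΣv² − (Σv)² = 8195 − 7569 = 626
r = 1286 / √(3346 × 626) = 1286 / 1447.2719 ≈ 0.889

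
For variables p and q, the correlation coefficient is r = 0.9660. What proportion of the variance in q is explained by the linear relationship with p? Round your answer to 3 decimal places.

r² = (0.9660)² = 0.933

0.933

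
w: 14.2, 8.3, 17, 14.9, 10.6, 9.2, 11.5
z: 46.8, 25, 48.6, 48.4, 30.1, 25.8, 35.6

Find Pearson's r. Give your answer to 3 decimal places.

n = 7, Σw = 85.7, Σz = 260.3, Σw² = 1110.79, Σz² = 10358.77, Σwz = 3385.24
nΣwz − ΣwΣz = 23696.68 − 22307.71 = 1388.97
nΣw² − (Σw)² = 7775.53 − 7344.49 = 431.04; nΣz² − (Σz)² = 72511.39 − 67756.09 = 4755.3
r = 1388.97 / √(431.04 × 4755.3) = 1388.97 / 1431.6859 ≈ 0.970

0.970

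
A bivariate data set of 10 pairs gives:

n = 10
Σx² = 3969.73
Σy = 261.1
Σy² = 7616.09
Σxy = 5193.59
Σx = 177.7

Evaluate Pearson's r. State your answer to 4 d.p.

0.6877

r = (nΣxy − ΣxΣy) / √[(nΣx² − (Σx)²)(nΣy² − (Σy)²)]
Numerator: 10×5193.59 − 177.7×261.1 = 5538.43
Denominator: √[(39697.3 − 31577.29)(76160.9 − 68173.21)] = √[8120.01 × 7987.69] = 8053.5783
r = 5538.43 / 8053.5783 ≈ 0.6877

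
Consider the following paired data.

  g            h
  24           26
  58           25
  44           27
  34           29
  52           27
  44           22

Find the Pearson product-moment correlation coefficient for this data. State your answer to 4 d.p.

n = 6, Σg = 256, Σh = 156, Σg² = 11672, Σh² = 4084, Σgh = 6620
nΣgh − ΣgΣh = 39720 − 39936 = -216
nΣg² − (Σg)² = 70032 − 65536 = 4496; nΣh² − (Σh)² = 24504 − 24336 = 168
r = -216 / √(4496 × 168) = -216 / 869.0961 ≈ -0.2485

-0.2485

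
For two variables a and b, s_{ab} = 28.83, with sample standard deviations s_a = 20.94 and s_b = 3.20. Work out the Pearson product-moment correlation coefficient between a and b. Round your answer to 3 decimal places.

r = Cov(a,b) / (s_a · s_b) = 28.83 / (20.94 × 3.20)
  = 28.83 / 67.0080 ≈ 0.430

0.430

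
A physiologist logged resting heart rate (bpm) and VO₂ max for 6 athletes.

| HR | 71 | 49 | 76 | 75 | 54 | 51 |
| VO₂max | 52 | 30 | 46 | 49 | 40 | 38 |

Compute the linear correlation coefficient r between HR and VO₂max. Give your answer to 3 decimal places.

n = 6, Σx = 376, Σy = 255, Σx² = 24360, Σy² = 11165, Σxy = 16431
nΣxy − ΣxΣy = 98586 − 95880 = 2706
nΣx² − (Σx)² = 146160 − 141376 = 4784; nΣy² − (Σy)² = 66990 − 65025 = 1965
r = 2706 / √(4784 × 1965) = 2706 / 3066.0333 ≈ 0.883

0.883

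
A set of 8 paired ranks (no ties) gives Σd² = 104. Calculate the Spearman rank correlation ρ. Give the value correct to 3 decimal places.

ρ = 1 − 6Σd² / [n(n²−1)] = 1 − 6×104 / (8×63)
  = 1 − 624/504 = 1 − 1.2381 ≈ -0.238

-0.238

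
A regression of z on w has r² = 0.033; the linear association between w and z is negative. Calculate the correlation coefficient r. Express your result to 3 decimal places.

-0.182

|r| = √0.033 = 0.182
The association is negative, so r = −0.182.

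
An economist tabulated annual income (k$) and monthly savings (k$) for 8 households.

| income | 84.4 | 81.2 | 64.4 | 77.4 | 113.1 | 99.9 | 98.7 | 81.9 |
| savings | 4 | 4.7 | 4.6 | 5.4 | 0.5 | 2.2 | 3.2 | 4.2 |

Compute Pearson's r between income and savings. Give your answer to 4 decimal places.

-0.9010

n = 8, Σx = 701, Σy = 28.8, Σx² = 63075.84, Σy² = 121.38, Σxy = 2369.59
nΣxy − ΣxΣy = 18956.72 − 20188.8 = -1232.08
nΣx² − (Σx)² = 504606.72 − 491401 = 13205.72; nΣy² − (Σy)² = 971.04 − 829.44 = 141.6
r = -1232.08 / √(13205.72 × 141.6) = -1232.08 / 1367.4538 ≈ -0.9010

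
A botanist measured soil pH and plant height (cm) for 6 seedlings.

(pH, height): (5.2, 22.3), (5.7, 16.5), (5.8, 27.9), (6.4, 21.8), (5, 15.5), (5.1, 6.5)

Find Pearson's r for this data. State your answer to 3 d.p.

n = 6, Σx = 33.2, Σy = 110.5, Σx² = 185.14, Σy² = 2305.69, Σxy = 622
nΣxy − ΣxΣy = 3732 − 3668.6 = 63.4
nΣx² − (Σx)² = 1110.84 − 1102.24 = 8.6; nΣy² − (Σy)² = 13834.14 − 12210.25 = 1623.89
r = 63.4 / √(8.6 × 1623.89) = 63.4 / 118.1755 ≈ 0.536

0.536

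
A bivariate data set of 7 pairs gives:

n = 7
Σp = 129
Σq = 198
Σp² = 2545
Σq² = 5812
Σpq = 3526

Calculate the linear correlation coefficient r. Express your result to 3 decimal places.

r = (nΣpq − ΣpΣq) / √[(nΣp² − (Σp)²)(nΣq² − (Σq)²)]
Numerator: 7×3526 − 129×198 = -860
Denominator: √[(17815 − 16641)(40684 − 39204)] = √[1174 × 1480] = 1318.1502
r = -860 / 1318.1502 ≈ -0.652

-0.652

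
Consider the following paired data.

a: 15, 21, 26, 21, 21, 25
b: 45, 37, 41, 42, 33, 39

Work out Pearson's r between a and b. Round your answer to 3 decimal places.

n = 6, Σa = 129, Σb = 237, Σa² = 2849, Σb² = 9449, Σab = 5068
nΣab − ΣaΣb = 30408 − 30573 = -165
nΣa² − (Σa)² = 17094 − 16641 = 453; nΣb² − (Σb)² = 56694 − 56169 = 525
r = -165 / √(453 × 525) = -165 / 487.6730 ≈ -0.338

-0.338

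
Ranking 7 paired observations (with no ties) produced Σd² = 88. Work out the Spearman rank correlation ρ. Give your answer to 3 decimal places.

ρ = 1 − 6Σd² / [n(n²−1)] = 1 − 6×88 / (7×48)
  = 1 − 528/336 = 1 − 1.5714 ≈ -0.571

-0.571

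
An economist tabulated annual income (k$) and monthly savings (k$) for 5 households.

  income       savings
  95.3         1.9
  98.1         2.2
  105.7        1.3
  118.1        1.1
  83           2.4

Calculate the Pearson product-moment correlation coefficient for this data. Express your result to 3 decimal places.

n = 5, Σx = 500.2, Σy = 8.9, Σx² = 50714.8, Σy² = 17.11, Σxy = 863.41
nΣxy − ΣxΣy = 4317.05 − 4451.78 = -134.73
nΣx² − (Σx)² = 253574 − 250200.04 = 3373.96; nΣy² − (Σy)² = 85.55 − 79.21 = 6.34
r = -134.73 / √(3373.96 × 6.34) = -134.73 / 146.2563 ≈ -0.921

-0.921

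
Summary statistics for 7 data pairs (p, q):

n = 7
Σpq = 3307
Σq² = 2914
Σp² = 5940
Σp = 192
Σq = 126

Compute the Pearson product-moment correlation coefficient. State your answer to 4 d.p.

r = (nΣpq − ΣpΣq) / √[(nΣp² − (Σp)²)(nΣq² − (Σq)²)]
Numerator: 7×3307 − 192×126 = -1043
Denominator: √[(41580 − 36864)(20398 − 15876)] = √[4716 × 4522] = 4617.9814
r = -1043 / 4617.9814 ≈ -0.2259

-0.2259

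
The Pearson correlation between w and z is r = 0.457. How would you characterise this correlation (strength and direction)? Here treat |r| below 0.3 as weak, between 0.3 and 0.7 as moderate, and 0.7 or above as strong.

r = 0.457 > 0 so the relationship is positive.
|r| = 0.457, which falls in the moderate range.

moderate positive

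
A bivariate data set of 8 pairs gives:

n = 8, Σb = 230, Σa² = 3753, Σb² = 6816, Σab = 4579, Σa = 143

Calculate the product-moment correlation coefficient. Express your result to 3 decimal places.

r = (nΣab − ΣaΣb) / √[(nΣa² − (Σa)²)(nΣb² − (Σb)²)]
Numerator: 8×4579 − 143×230 = 3742
Denominator: √[(30024 − 20449)(54528 − 52900)] = √[9575 × 1628] = 3948.1768
r = 3742 / 3948.1768 ≈ 0.948

0.948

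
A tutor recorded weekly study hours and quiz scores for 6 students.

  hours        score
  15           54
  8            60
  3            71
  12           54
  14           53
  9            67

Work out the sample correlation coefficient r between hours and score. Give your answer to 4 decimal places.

-0.9074

n = 6, Σx = 61, Σy = 359, Σx² = 719, Σy² = 21771, Σxy = 3496
nΣxy − ΣxΣy = 20976 − 21899 = -923
nΣx² − (Σx)² = 4314 − 3721 = 593; nΣy² − (Σy)² = 130626 − 128881 = 1745
r = -923 / √(593 × 1745) = -923 / 1017.2438 ≈ -0.9074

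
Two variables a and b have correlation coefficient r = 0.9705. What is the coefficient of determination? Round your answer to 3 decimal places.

r² = (0.9705)² = 0.942

0.942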